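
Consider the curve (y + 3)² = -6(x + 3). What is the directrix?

Vertex (-3, -3); 4p = -6 so p = -3/2. Opens left.
Directrix is the vertical line x = h − p = -3 − (-3/2) = -3/2.

x = -3/2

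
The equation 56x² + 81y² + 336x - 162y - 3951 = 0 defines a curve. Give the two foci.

(-8, 1) and (2, 1)

Group: 56(x² + 6x) + 81(y² - 2y) = 3951
Completing the square gives 56(x + 3)² + 81(y - 1)² = 3951 + 504 + 81 = 4536.
Divide by 4536: (x + 3)²/81 + (y - 1)²/56 = 1
Ellipse, center (-3, 1), major axis horizontal; a² = 81, b² = 56.
c² = a² - b² = 81 - 56 = 25, so c = 5.
Foci lie on the horizontal axis through the center: (h ± c, k).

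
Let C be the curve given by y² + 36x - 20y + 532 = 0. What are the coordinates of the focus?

(-21, 10)

Only y is squared. Complete the square in y: (y - 10)² = -36(x + 12).
Vertex (-12, 10); 4p = -36 so p = -9. Opens left.
Focus is p units from the vertex along the axis: (h + p, k).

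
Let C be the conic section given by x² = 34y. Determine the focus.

Vertex (0, 0); 4p = 34 so p = 17/2. Opens up.
Focus is p units from the vertex along the axis: (h, k + p).

(0, 17/2)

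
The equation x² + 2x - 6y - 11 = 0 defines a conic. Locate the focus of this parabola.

(-1, -1/2)

Only x is squared. Complete the square in x: (x + 1)² = 6(y + 2).
Vertex (-1, -2); 4p = 6 so p = 3/2. Opens up.
Focus is p units from the vertex along the axis: (h, k + p).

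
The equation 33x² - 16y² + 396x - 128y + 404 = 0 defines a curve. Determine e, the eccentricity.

e = 7/4

Collect terms: 33(x² + 12x) -16(y² + 8y) = -404
Complete the square: 33(x + 6)² -16(y + 4)² = -404 + 1188 - 256 = 528
Divide by 528: (x + 6)²/16 - (y + 4)²/33 = 1
Hyperbola, center (-6, -4), transverse axis horizontal; a² = 16, b² = 33.
c² = a² + b² = 49, so c = 7.
e = c/a = 7/4.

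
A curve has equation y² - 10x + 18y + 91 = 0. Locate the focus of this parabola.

Only y is squared. Complete the square in y: (y + 9)² = 10(x - 1).
Vertex (1, -9); 4p = 10 so p = 5/2. Opens right.
Focus is p units from the vertex along the axis: (h + p, k).

(7/2, -9)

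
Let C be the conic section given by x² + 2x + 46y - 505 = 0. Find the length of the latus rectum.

Only x is squared. Complete the square in x: (x + 1)² = -46(y - 11).
Vertex (-1, 11); 4p = -46 so p = -23/2. Opens down.
Latus rectum length = |4p| = 46.

46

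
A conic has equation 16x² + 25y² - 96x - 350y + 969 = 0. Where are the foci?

Group the x- and y-terms: 16(x² - 6x) + 25(y² - 14y) = -969
16(x - 3)² + 25(y - 7)² = -969 + 144 + 1225 = 400
Divide through by 400 to get (x - 3)²/25 + (y - 7)²/16 = 1.
Ellipse, center (3, 7), major axis horizontal; a² = 25, b² = 16.
c² = a² - b² = 25 - 16 = 9, so c = 3.
Foci lie on the horizontal axis through the center: (h ± c, k).

(0, 7) and (6, 7)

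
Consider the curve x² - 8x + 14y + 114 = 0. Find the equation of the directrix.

Only x is squared. Complete the square in x: (x - 4)² = -14(y + 7).
Vertex (4, -7); 4p = -14 so p = -7/2. Opens down.
Directrix is the horizontal line y = k − p = -7 − (-7/2) = -7/2.

y = -7/2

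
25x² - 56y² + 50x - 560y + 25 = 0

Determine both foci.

(-1, -14) and (-1, 4)

Group: 25(x² + 2x) -56(y² + 10y) = -25
Complete the square in x and y: 25(x + 1)² -56(y + 5)² = -25 + 25 - 1400 = -1400
Dividing both sides by -1400: (y + 5)²/25 - (x + 1)²/56 = 1
Hyperbola, center (-1, -5), transverse axis vertical; a² = 25, b² = 56.
c² = a² + b² = 25 + 56 = 81, so c = 9.
Foci lie on the vertical axis through the center: (h, k ± c).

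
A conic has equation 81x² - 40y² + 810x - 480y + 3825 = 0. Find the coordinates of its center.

(-5, -6)

Group the x- and y-terms: 81(x² + 10x) -40(y² + 12y) = -3825
Complete the square: 81(x + 5)² -40(y + 6)² = -3825 + 2025 - 1440 = -3240
Divide through by -3240 to get (y + 6)²/81 - (x + 5)²/40 = 1.
Hyperbola with center (-5, -6).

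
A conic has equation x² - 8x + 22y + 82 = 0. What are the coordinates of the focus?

Only x is squared. Complete the square in x: (x - 4)² = -22(y + 3).
Vertex (4, -3); 4p = -22 so p = -11/2. Opens down.
Focus is p units from the vertex along the axis: (h, k + p).

(4, -17/2)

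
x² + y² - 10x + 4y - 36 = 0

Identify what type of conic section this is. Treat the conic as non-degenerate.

circle

No xy term. Coefficients of x² and y² are A = 1, C = 1.
A = C (same sign) ⇒ circle.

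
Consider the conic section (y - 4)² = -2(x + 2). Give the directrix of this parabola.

x = -3/2

Vertex (-2, 4); 4p = -2 so p = -1/2. Opens left.
Directrix is the vertical line x = h − p = -2 − (-1/2) = -3/2.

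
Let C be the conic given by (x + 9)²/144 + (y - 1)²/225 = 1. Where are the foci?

Center (-9, 1). The larger denominator 225 sits under the y-term, so the major axis is vertical; a² = 225, b² = 144.
c² = a² - b² = 225 - 144 = 81, so c = 9.
Foci lie on the vertical axis through the center: (h, k ± c).

(-9, -8) and (-9, 10)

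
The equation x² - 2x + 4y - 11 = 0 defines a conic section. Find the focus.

(1, 2)

Only x is squared. Complete the square in x: (x - 1)² = -4(y - 3).
Vertex (1, 3); 4p = -4 so p = -1. Opens down.
Focus is p units from the vertex along the axis: (h, k + p).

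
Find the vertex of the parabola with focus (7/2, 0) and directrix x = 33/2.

The vertex is the midpoint between the focus and the directrix along the axis of symmetry.
Axis is horizontal (directrix is vertical). Vertex x-coordinate = (7/2 + 33/2)/2 = 10; y-coordinate = 0.

(10, 0)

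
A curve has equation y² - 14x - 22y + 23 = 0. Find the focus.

(-7/2, 11)

Only y is squared. Complete the square in y: (y - 11)² = 14(x + 7).
Vertex (-7, 11); 4p = 14 so p = 7/2. Opens right.
Focus is p units from the vertex along the axis: (h + p, k).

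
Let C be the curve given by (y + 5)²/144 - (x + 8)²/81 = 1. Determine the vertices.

Center (-8, -5). The positive term is the y-term, so the transverse axis is vertical; a² = 144, b² = 81.
a = 12. Vertices at (h, k ± a).

(-8, -17) and (-8, 7)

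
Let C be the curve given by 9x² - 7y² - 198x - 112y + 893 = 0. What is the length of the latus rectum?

28/3

Rearranging, 9(x² - 22x) -7(y² + 16y) = -893.
Completing the square gives 9(x - 11)² -7(y + 8)² = -893 + 1089 - 448 = -252.
Divide by -252: (y + 8)²/36 - (x - 11)²/28 = 1
Hyperbola, center (11, -8), transverse axis vertical; a² = 36, b² = 28.
Latus rectum length = 2b²/a = 2·28/6 = 28/3.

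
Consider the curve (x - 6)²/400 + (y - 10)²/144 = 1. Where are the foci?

Center (6, 10). The larger denominator 400 sits under the x-term, so the major axis is horizontal; a² = 400, b² = 144.
c² = a² - b² = 400 - 144 = 256, so c = 16.
Foci lie on the horizontal axis through the center: (h ± c, k).

(-10, 10) and (22, 10)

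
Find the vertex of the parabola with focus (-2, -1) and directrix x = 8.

The vertex is the midpoint between the focus and the directrix along the axis of symmetry.
Axis is horizontal (directrix is vertical). Vertex x-coordinate = (-2 + 8)/2 = 3; y-coordinate = -1.

(3, -1)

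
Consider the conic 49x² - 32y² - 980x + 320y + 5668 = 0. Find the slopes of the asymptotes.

Collect terms: 49(x² - 20x) -32(y² - 10y) = -5668
Completing the square gives 49(x - 10)² -32(y - 5)² = -5668 + 4900 - 800 = -1568.
Divide through by -1568 to get (y - 5)²/49 - (x - 10)²/32 = 1.
Hyperbola, center (10, 5), transverse axis vertical; a² = 49, b² = 32.
For a vertical hyperbola the asymptotes have slope ±a/b.
Here that is ±7/4√2 = ±7√2/8.

7√2/8 and -7√2/8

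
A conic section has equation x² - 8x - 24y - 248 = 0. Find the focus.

(4, -5)

Only x is squared. Complete the square in x: (x - 4)² = 24(y + 11).
Vertex (4, -11); 4p = 24 so p = 6. Opens up.
Focus is p units from the vertex along the axis: (h, k + p).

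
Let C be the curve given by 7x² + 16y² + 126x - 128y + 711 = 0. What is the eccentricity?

e = 3/4

Group the x- and y-terms: 7(x² + 18x) + 16(y² - 8y) = -711
Complete the square in x and y: 7(x + 9)² + 16(y - 4)² = -711 + 567 + 256 = 112
Divide through by 112 to get (x + 9)²/16 + (y - 4)²/7 = 1.
Ellipse, center (-9, 4), major axis horizontal; a² = 16, b² = 7.
c² = a² - b² = 9, so c = 3.
e = c/a = 3/4.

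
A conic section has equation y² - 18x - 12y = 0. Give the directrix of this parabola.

Only y is squared. Complete the square in y: (y - 6)² = 18(x + 2).
Vertex (-2, 6); 4p = 18 so p = 9/2. Opens right.
Directrix is the vertical line x = h − p = -2 − (9/2) = -13/2.

x = -13/2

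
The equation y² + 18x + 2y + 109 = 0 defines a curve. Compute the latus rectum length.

Only y is squared. Complete the square in y: (y + 1)² = -18(x + 6).
Vertex (-6, -1); 4p = -18 so p = -9/2. Opens left.
Latus rectum length = |4p| = 18.

18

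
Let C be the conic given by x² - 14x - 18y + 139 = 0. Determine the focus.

Only x is squared. Complete the square in x: (x - 7)² = 18(y - 5).
Vertex (7, 5); 4p = 18 so p = 9/2. Opens up.
Focus is p units from the vertex along the axis: (h, k + p).

(7, 19/2)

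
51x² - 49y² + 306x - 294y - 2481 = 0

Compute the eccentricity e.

e = 10/7

51(x² + 6x) -49(y² + 6y) = 2481
Complete the square in x and y: 51(x + 3)² -49(y + 3)² = 2481 + 459 - 441 = 2499
Divide through by 2499 to get (x + 3)²/49 - (y + 3)²/51 = 1.
Hyperbola, center (-3, -3), transverse axis horizontal; a² = 49, b² = 51.
c² = a² + b² = 100, so c = 10.
e = c/a = 10/7.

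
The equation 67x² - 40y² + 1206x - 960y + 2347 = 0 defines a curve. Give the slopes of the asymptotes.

√670/20 and -√670/20

Rearranging, 67(x² + 18x) -40(y² + 24y) = -2347.
Complete the square in x and y: 67(x + 9)² -40(y + 12)² = -2347 + 5427 - 5760 = -2680
Dividing both sides by -2680: (y + 12)²/67 - (x + 9)²/40 = 1
Hyperbola, center (-9, -12), transverse axis vertical; a² = 67, b² = 40.
For a vertical hyperbola the asymptotes have slope ±a/b.
Here that is ±√67/2√10 = ±√670/20.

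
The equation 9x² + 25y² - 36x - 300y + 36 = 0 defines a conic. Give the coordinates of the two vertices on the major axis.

(-8, 6) and (12, 6)

9(x² - 4x) + 25(y² - 12y) = -36
Complete the square: 9(x - 2)² + 25(y - 6)² = -36 + 36 + 900 = 900
Divide by 900: (x - 2)²/100 + (y - 6)²/36 = 1
Ellipse, center (2, 6), major axis horizontal; a² = 100, b² = 36.
a = 10. Vertices at (h ± a, k).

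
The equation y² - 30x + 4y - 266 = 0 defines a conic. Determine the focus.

(-3/2, -2)

Only y is squared. Complete the square in y: (y + 2)² = 30(x + 9).
Vertex (-9, -2); 4p = 30 so p = 15/2. Opens right.
Focus is p units from the vertex along the axis: (h + p, k).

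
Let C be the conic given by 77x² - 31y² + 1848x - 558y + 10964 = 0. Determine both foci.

77(x² + 24x) -31(y² + 18y) = -10964
Complete the square: 77(x + 12)² -31(y + 9)² = -10964 + 11088 - 2511 = -2387
Divide through by -2387 to get (y + 9)²/77 - (x + 12)²/31 = 1.
Hyperbola, center (-12, -9), transverse axis vertical; a² = 77, b² = 31.
c² = a² + b² = 77 + 31 = 108, so c = 6√3.
Foci lie on the vertical axis through the center: (h, k ± c).

(-12, -9 - 6√3) and (-12, -9 + 6√3)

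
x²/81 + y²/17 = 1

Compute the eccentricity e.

e = 8/9

Center (0, 0). The larger denominator 81 sits under the x-term, so the major axis is horizontal; a² = 81, b² = 17.
c² = a² - b² = 64, so c = 8.
e = c/a = 8/9.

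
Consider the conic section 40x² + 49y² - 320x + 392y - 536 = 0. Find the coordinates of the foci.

Rearranging, 40(x² - 8x) + 49(y² + 8y) = 536.
Complete the square: 40(x - 4)² + 49(y + 4)² = 536 + 640 + 784 = 1960
Divide by 1960: (x - 4)²/49 + (y + 4)²/40 = 1
Ellipse, center (4, -4), major axis horizontal; a² = 49, b² = 40.
c² = a² - b² = 49 - 40 = 9, so c = 3.
Foci lie on the horizontal axis through the center: (h ± c, k).

(1, -4) and (7, -4)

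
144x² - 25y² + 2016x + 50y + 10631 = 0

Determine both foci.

(-7, -12) and (-7, 14)

Group the x- and y-terms: 144(x² + 14x) -25(y² - 2y) = -10631
Complete the square in x and y: 144(x + 7)² -25(y - 1)² = -10631 + 7056 - 25 = -3600
Dividing both sides by -3600: (y - 1)²/144 - (x + 7)²/25 = 1
Hyperbola, center (-7, 1), transverse axis vertical; a² = 144, b² = 25.
c² = a² + b² = 144 + 25 = 169, so c = 13.
Foci lie on the vertical axis through the center: (h, k ± c).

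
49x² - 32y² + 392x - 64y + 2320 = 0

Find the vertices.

(-4, -8) and (-4, 6)

Rearranging, 49(x² + 8x) -32(y² + 2y) = -2320.
49(x + 4)² -32(y + 1)² = -2320 + 784 - 32 = -1568
Dividing both sides by -1568: (y + 1)²/49 - (x + 4)²/32 = 1
Hyperbola, center (-4, -1), transverse axis vertical; a² = 49, b² = 32.
a = 7. Vertices at (h, k ± a).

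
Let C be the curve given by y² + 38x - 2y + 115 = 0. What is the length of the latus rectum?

Only y is squared. Complete the square in y: (y - 1)² = -38(x + 3).
Vertex (-3, 1); 4p = -38 so p = -19/2. Opens left.
Latus rectum length = |4p| = 38.

38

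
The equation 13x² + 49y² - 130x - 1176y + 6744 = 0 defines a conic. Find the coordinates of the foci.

(-1, 12) and (11, 12)

Group the x- and y-terms: 13(x² - 10x) + 49(y² - 24y) = -6744
Completing the square gives 13(x - 5)² + 49(y - 12)² = -6744 + 325 + 7056 = 637.
Dividing both sides by 637: (x - 5)²/49 + (y - 12)²/13 = 1
Ellipse, center (5, 12), major axis horizontal; a² = 49, b² = 13.
c² = a² - b² = 49 - 13 = 36, so c = 6.
Foci lie on the horizontal axis through the center: (h ± c, k).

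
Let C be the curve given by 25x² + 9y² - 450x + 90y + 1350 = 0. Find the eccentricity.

e = 4/5

Rearranging, 25(x² - 18x) + 9(y² + 10y) = -1350.
Completing the square gives 25(x - 9)² + 9(y + 5)² = -1350 + 2025 + 225 = 900.
Divide by 900: (x - 9)²/36 + (y + 5)²/100 = 1
Ellipse, center (9, -5), major axis vertical; a² = 100, b² = 36.
c² = a² - b² = 64, so c = 8.
e = c/a = 8/10 = 4/5.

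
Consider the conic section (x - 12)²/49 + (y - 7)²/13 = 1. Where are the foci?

(6, 7) and (18, 7)

Center (12, 7). The larger denominator 49 sits under the x-term, so the major axis is horizontal; a² = 49, b² = 13.
c² = a² - b² = 49 - 13 = 36, so c = 6.
Foci lie on the horizontal axis through the center: (h ± c, k).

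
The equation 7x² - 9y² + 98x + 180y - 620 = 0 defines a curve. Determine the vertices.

7(x² + 14x) -9(y² - 20y) = 620
Complete the square: 7(x + 7)² -9(y - 10)² = 620 + 343 - 900 = 63
Divide through by 63 to get (x + 7)²/9 - (y - 10)²/7 = 1.
Hyperbola, center (-7, 10), transverse axis horizontal; a² = 9, b² = 7.
a = 3. Vertices at (h ± a, k).

(-10, 10) and (-4, 10)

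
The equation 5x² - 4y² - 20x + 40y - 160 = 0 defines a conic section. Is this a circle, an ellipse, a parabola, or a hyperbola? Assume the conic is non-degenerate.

No xy term. Coefficients of x² and y² are A = 5, C = -4.
A and C have opposite signs ⇒ hyperbola.

hyperbola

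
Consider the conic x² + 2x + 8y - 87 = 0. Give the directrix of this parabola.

y = 13

Only x is squared. Complete the square in x: (x + 1)² = -8(y - 11).
Vertex (-1, 11); 4p = -8 so p = -2. Opens down.
Directrix is the horizontal line y = k − p = 11 − (-2) = 13.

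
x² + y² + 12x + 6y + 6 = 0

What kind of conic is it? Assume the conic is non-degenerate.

No xy term. Coefficients of x² and y² are A = 1, C = 1.
A = C (same sign) ⇒ circle.

circle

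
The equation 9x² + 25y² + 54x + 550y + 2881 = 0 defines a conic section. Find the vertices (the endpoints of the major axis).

(-8, -11) and (2, -11)

9(x² + 6x) + 25(y² + 22y) = -2881
Completing the square gives 9(x + 3)² + 25(y + 11)² = -2881 + 81 + 3025 = 225.
Dividing both sides by 225: (x + 3)²/25 + (y + 11)²/9 = 1
Ellipse, center (-3, -11), major axis horizontal; a² = 25, b² = 9.
a = 5. Vertices at (h ± a, k).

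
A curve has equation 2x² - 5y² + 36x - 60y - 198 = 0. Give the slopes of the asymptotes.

√10/5 and -√10/5

2(x² + 18x) -5(y² + 12y) = 198
Completing the square gives 2(x + 9)² -5(y + 6)² = 198 + 162 - 180 = 180.
Divide by 180: (x + 9)²/90 - (y + 6)²/36 = 1
Hyperbola, center (-9, -6), transverse axis horizontal; a² = 90, b² = 36.
For a horizontal hyperbola the asymptotes have slope ±b/a.
Here that is ±6/3√10 = ±√10/5.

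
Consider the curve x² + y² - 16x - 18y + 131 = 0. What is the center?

(8, 9)

Rearranging, (x² - 16x) + (y² - 18y) = -131.
Complete the square in x and y: (x - 8)² + (y - 9)² = -131 + 64 + 81 = 14
So (x - 8)² + (y - 9)² = 14.
Circle centered at (8, 9) with r² = 14.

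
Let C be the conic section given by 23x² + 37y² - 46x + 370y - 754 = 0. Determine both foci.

Rearranging, 23(x² - 2x) + 37(y² + 10y) = 754.
Completing the square gives 23(x - 1)² + 37(y + 5)² = 754 + 23 + 925 = 1702.
Divide through by 1702 to get (x - 1)²/74 + (y + 5)²/46 = 1.
Ellipse, center (1, -5), major axis horizontal; a² = 74, b² = 46.
c² = a² - b² = 74 - 46 = 28, so c = 2√7.
Foci lie on the horizontal axis through the center: (h ± c, k).

(1 - 2√7, -5) and (1 + 2√7, -5)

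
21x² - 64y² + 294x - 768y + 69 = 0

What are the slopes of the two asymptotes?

Group: 21(x² + 14x) -64(y² + 12y) = -69
21(x + 7)² -64(y + 6)² = -69 + 1029 - 2304 = -1344
Divide through by -1344 to get (y + 6)²/21 - (x + 7)²/64 = 1.
Hyperbola, center (-7, -6), transverse axis vertical; a² = 21, b² = 64.
For a vertical hyperbola the asymptotes have slope ±a/b.
Here that is ±√21/8.

√21/8 and -√21/8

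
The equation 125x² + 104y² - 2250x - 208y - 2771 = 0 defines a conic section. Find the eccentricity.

Group the x- and y-terms: 125(x² - 18x) + 104(y² - 2y) = 2771
Complete the square: 125(x - 9)² + 104(y - 1)² = 2771 + 10125 + 104 = 13000
Dividing both sides by 13000: (x - 9)²/104 + (y - 1)²/125 = 1
Ellipse, center (9, 1), major axis vertical; a² = 125, b² = 104.
c² = a² - b² = 21, so c = √21.
e = c/a = √21/5√5 = √105/25.

e = √105/25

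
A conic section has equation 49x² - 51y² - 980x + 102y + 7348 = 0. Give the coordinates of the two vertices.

(10, -6) and (10, 8)

Rearranging, 49(x² - 20x) -51(y² - 2y) = -7348.
49(x - 10)² -51(y - 1)² = -7348 + 4900 - 51 = -2499
Divide by -2499: (y - 1)²/49 - (x - 10)²/51 = 1
Hyperbola, center (10, 1), transverse axis vertical; a² = 49, b² = 51.
a = 7. Vertices at (h, k ± a).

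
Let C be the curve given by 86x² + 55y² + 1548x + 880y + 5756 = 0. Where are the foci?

Collect terms: 86(x² + 18x) + 55(y² + 16y) = -5756
Completing the square gives 86(x + 9)² + 55(y + 8)² = -5756 + 6966 + 3520 = 4730.
Dividing both sides by 4730: (x + 9)²/55 + (y + 8)²/86 = 1
Ellipse, center (-9, -8), major axis vertical; a² = 86, b² = 55.
c² = a² - b² = 86 - 55 = 31, so c = √31.
Foci lie on the vertical axis through the center: (h, k ± c).

(-9, -8 - √31) and (-9, -8 + √31)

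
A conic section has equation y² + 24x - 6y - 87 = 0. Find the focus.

Only y is squared. Complete the square in y: (y - 3)² = -24(x - 4).
Vertex (4, 3); 4p = -24 so p = -6. Opens left.
Focus is p units from the vertex along the axis: (h + p, k).

(-2, 3)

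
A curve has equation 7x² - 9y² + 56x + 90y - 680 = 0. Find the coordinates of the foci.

Group the x- and y-terms: 7(x² + 8x) -9(y² - 10y) = 680
Complete the square in x and y: 7(x + 4)² -9(y - 5)² = 680 + 112 - 225 = 567
Divide through by 567 to get (x + 4)²/81 - (y - 5)²/63 = 1.
Hyperbola, center (-4, 5), transverse axis horizontal; a² = 81, b² = 63.
c² = a² + b² = 81 + 63 = 144, so c = 12.
Foci lie on the horizontal axis through the center: (h ± c, k).

(-16, 5) and (8, 5)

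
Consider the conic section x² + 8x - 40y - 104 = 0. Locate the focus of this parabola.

Only x is squared. Complete the square in x: (x + 4)² = 40(y + 3).
Vertex (-4, -3); 4p = 40 so p = 10. Opens up.
Focus is p units from the vertex along the axis: (h, k + p).

(-4, 7)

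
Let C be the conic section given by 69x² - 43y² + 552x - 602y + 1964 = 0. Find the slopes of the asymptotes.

69(x² + 8x) -43(y² + 14y) = -1964
Completing the square gives 69(x + 4)² -43(y + 7)² = -1964 + 1104 - 2107 = -2967.
Dividing both sides by -2967: (y + 7)²/69 - (x + 4)²/43 = 1
Hyperbola, center (-4, -7), transverse axis vertical; a² = 69, b² = 43.
For a vertical hyperbola the asymptotes have slope ±a/b.
Here that is ±√69/√43 = ±√2967/43.

√2967/43 and -√2967/43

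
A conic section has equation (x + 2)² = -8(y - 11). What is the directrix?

y = 13

Vertex (-2, 11); 4p = -8 so p = -2. Opens down.
Directrix is the horizontal line y = k − p = 11 − (-2) = 13.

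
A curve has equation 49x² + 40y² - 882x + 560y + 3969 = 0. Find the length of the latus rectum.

80/7

Rearranging, 49(x² - 18x) + 40(y² + 14y) = -3969.
49(x - 9)² + 40(y + 7)² = -3969 + 3969 + 1960 = 1960
Divide through by 1960 to get (x - 9)²/40 + (y + 7)²/49 = 1.
Ellipse, center (9, -7), major axis vertical; a² = 49, b² = 40.
Latus rectum length = 2b²/a = 2·40/7 = 80/7.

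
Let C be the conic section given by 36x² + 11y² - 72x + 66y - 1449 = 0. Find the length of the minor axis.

Group the x- and y-terms: 36(x² - 2x) + 11(y² + 6y) = 1449
Completing the square gives 36(x - 1)² + 11(y + 3)² = 1449 + 36 + 99 = 1584.
Dividing both sides by 1584: (x - 1)²/44 + (y + 3)²/144 = 1
Ellipse, center (1, -3), major axis vertical; a² = 144, b² = 44.
b² = 44 so b = 2√11; the minor axis has length 2b = 4√11.

4√11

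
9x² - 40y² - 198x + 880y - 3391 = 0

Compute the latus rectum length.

80/3

Group: 9(x² - 22x) -40(y² - 22y) = 3391
9(x - 11)² -40(y - 11)² = 3391 + 1089 - 4840 = -360
Divide by -360: (y - 11)²/9 - (x - 11)²/40 = 1
Hyperbola, center (11, 11), transverse axis vertical; a² = 9, b² = 40.
Latus rectum length = 2b²/a = 2·40/3 = 80/3.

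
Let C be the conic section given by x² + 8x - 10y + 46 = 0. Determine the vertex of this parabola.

(-4, 3)

Only x is squared. Complete the square in x: (x + 4)² = 10(y - 3).
Vertex (-4, 3); 4p = 10 so p = 5/2. Opens up.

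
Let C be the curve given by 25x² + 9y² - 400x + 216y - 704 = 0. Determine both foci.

Collect terms: 25(x² - 16x) + 9(y² + 24y) = 704
Complete the square in x and y: 25(x - 8)² + 9(y + 12)² = 704 + 1600 + 1296 = 3600
Divide by 3600: (x - 8)²/144 + (y + 12)²/400 = 1
Ellipse, center (8, -12), major axis vertical; a² = 400, b² = 144.
c² = a² - b² = 400 - 144 = 256, so c = 16.
Foci lie on the vertical axis through the center: (h, k ± c).

(8, -28) and (8, 4)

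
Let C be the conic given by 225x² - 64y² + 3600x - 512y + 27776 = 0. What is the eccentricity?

e = 17/15

225(x² + 16x) -64(y² + 8y) = -27776
Complete the square in x and y: 225(x + 8)² -64(y + 4)² = -27776 + 14400 - 1024 = -14400
Divide by -14400: (y + 4)²/225 - (x + 8)²/64 = 1
Hyperbola, center (-8, -4), transverse axis vertical; a² = 225, b² = 64.
c² = a² + b² = 289, so c = 17.
e = c/a = 17/15.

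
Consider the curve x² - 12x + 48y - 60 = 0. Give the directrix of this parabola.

y = 14

Only x is squared. Complete the square in x: (x - 6)² = -48(y - 2).
Vertex (6, 2); 4p = -48 so p = -12. Opens down.
Directrix is the horizontal line y = k − p = 2 − (-12) = 14.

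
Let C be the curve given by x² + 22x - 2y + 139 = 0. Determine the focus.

Only x is squared. Complete the square in x: (x + 11)² = 2(y - 9).
Vertex (-11, 9); 4p = 2 so p = 1/2. Opens up.
Focus is p units from the vertex along the axis: (h, k + p).

(-11, 19/2)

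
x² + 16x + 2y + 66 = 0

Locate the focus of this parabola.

(-8, -3/2)

Only x is squared. Complete the square in x: (x + 8)² = -2(y + 1).
Vertex (-8, -1); 4p = -2 so p = -1/2. Opens down.
Focus is p units from the vertex along the axis: (h, k + p).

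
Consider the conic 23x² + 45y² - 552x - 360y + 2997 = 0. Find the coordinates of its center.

(12, 4)

23(x² - 24x) + 45(y² - 8y) = -2997
Complete the square: 23(x - 12)² + 45(y - 4)² = -2997 + 3312 + 720 = 1035
Divide through by 1035 to get (x - 12)²/45 + (y - 4)²/23 = 1.
Ellipse with center (12, 4).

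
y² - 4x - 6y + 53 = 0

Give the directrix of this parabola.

Only y is squared. Complete the square in y: (y - 3)² = 4(x - 11).
Vertex (11, 3); 4p = 4 so p = 1. Opens right.
Directrix is the vertical line x = h − p = 11 − (1) = 10.

x = 10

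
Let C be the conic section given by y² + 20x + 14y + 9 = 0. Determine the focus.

Only y is squared. Complete the square in y: (y + 7)² = -20(x - 2).
Vertex (2, -7); 4p = -20 so p = -5. Opens left.
Focus is p units from the vertex along the axis: (h + p, k).

(-3, -7)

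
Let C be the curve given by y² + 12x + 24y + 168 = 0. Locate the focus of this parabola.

(-5, -12)

Only y is squared. Complete the square in y: (y + 12)² = -12(x + 2).
Vertex (-2, -12); 4p = -12 so p = -3. Opens left.
Focus is p units from the vertex along the axis: (h + p, k).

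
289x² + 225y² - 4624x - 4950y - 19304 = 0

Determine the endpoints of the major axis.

(8, -6) and (8, 28)

Group: 289(x² - 16x) + 225(y² - 22y) = 19304
Complete the square in x and y: 289(x - 8)² + 225(y - 11)² = 19304 + 18496 + 27225 = 65025
Dividing both sides by 65025: (x - 8)²/225 + (y - 11)²/289 = 1
Ellipse, center (8, 11), major axis vertical; a² = 289, b² = 225.
a = 17. Vertices at (h, k ± a).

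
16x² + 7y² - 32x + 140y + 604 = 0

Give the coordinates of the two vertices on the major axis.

Group: 16(x² - 2x) + 7(y² + 20y) = -604
Completing the square gives 16(x - 1)² + 7(y + 10)² = -604 + 16 + 700 = 112.
Dividing both sides by 112: (x - 1)²/7 + (y + 10)²/16 = 1
Ellipse, center (1, -10), major axis vertical; a² = 16, b² = 7.
a = 4. Vertices at (h, k ± a).

(1, -14) and (1, -6)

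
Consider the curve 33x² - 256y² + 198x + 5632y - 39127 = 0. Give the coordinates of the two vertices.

(-19, 11) and (13, 11)

Collect terms: 33(x² + 6x) -256(y² - 22y) = 39127
Complete the square: 33(x + 3)² -256(y - 11)² = 39127 + 297 - 30976 = 8448
Divide by 8448: (x + 3)²/256 - (y - 11)²/33 = 1
Hyperbola, center (-3, 11), transverse axis horizontal; a² = 256, b² = 33.
a = 16. Vertices at (h ± a, k).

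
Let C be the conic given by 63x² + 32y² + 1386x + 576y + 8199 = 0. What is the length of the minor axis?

Group: 63(x² + 22x) + 32(y² + 18y) = -8199
Complete the square in x and y: 63(x + 11)² + 32(y + 9)² = -8199 + 7623 + 2592 = 2016
Dividing both sides by 2016: (x + 11)²/32 + (y + 9)²/63 = 1
Ellipse, center (-11, -9), major axis vertical; a² = 63, b² = 32.
b² = 32 so b = 4√2; the minor axis has length 2b = 8√2.

8√2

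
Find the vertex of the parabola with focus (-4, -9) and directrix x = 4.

The vertex is the midpoint between the focus and the directrix along the axis of symmetry.
Axis is horizontal (directrix is vertical). Vertex x-coordinate = (-4 + 4)/2 = 0; y-coordinate = -9.

(0, -9)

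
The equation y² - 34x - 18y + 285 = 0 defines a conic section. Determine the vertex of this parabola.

Only y is squared. Complete the square in y: (y - 9)² = 34(x - 6).
Vertex (6, 9); 4p = 34 so p = 17/2. Opens right.

(6, 9)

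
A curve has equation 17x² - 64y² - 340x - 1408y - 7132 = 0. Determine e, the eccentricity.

e = 9/8

17(x² - 20x) -64(y² + 22y) = 7132
Complete the square: 17(x - 10)² -64(y + 11)² = 7132 + 1700 - 7744 = 1088
Dividing both sides by 1088: (x - 10)²/64 - (y + 11)²/17 = 1
Hyperbola, center (10, -11), transverse axis horizontal; a² = 64, b² = 17.
c² = a² + b² = 81, so c = 9.
e = c/a = 9/8.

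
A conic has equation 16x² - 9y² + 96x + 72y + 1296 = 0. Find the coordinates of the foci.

Group: 16(x² + 6x) -9(y² - 8y) = -1296
Complete the square in x and y: 16(x + 3)² -9(y - 4)² = -1296 + 144 - 144 = -1296
Divide through by -1296 to get (y - 4)²/144 - (x + 3)²/81 = 1.
Hyperbola, center (-3, 4), transverse axis vertical; a² = 144, b² = 81.
c² = a² + b² = 144 + 81 = 225, so c = 15.
Foci lie on the vertical axis through the center: (h, k ± c).

(-3, -11) and (-3, 19)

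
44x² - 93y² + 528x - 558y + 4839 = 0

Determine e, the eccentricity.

e = √1507/22

44(x² + 12x) -93(y² + 6y) = -4839
44(x + 6)² -93(y + 3)² = -4839 + 1584 - 837 = -4092
Dividing both sides by -4092: (y + 3)²/44 - (x + 6)²/93 = 1
Hyperbola, center (-6, -3), transverse axis vertical; a² = 44, b² = 93.
c² = a² + b² = 137, so c = √137.
e = c/a = √137/2√11 = √1507/22.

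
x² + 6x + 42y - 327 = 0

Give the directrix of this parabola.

Only x is squared. Complete the square in x: (x + 3)² = -42(y - 8).
Vertex (-3, 8); 4p = -42 so p = -21/2. Opens down.
Directrix is the horizontal line y = k − p = 8 − (-21/2) = 37/2.

y = 37/2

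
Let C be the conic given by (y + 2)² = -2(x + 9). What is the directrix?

Vertex (-9, -2); 4p = -2 so p = -1/2. Opens left.
Directrix is the vertical line x = h − p = -9 − (-1/2) = -17/2.

x = -17/2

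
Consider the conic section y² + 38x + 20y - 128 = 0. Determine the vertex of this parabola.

Only y is squared. Complete the square in y: (y + 10)² = -38(x - 6).
Vertex (6, -10); 4p = -38 so p = -19/2. Opens left.

(6, -10)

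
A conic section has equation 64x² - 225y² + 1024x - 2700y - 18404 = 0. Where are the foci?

64(x² + 16x) -225(y² + 12y) = 18404
64(x + 8)² -225(y + 6)² = 18404 + 4096 - 8100 = 14400
Divide by 14400: (x + 8)²/225 - (y + 6)²/64 = 1
Hyperbola, center (-8, -6), transverse axis horizontal; a² = 225, b² = 64.
c² = a² + b² = 225 + 64 = 289, so c = 17.
Foci lie on the horizontal axis through the center: (h ± c, k).

(-25, -6) and (9, -6)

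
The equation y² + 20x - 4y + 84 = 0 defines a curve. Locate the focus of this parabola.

Only y is squared. Complete the square in y: (y - 2)² = -20(x + 4).
Vertex (-4, 2); 4p = -20 so p = -5. Opens left.
Focus is p units from the vertex along the axis: (h + p, k).

(-9, 2)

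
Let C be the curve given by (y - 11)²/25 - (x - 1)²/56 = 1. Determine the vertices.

Center (1, 11). The positive term is the y-term, so the transverse axis is vertical; a² = 25, b² = 56.
a = 5. Vertices at (h, k ± a).

(1, 6) and (1, 16)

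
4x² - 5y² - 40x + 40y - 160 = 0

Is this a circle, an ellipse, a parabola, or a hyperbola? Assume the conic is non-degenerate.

No xy term. Coefficients of x² and y² are A = 4, C = -5.
A and C have opposite signs ⇒ hyperbola.

hyperbola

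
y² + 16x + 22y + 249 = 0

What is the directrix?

Only y is squared. Complete the square in y: (y + 11)² = -16(x + 8).
Vertex (-8, -11); 4p = -16 so p = -4. Opens left.
Directrix is the vertical line x = h − p = -8 − (-4) = -4.

x = -4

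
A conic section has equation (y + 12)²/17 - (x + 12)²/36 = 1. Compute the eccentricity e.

Center (-12, -12). The positive term is the y-term, so the transverse axis is vertical; a² = 17, b² = 36.
c² = a² + b² = 53, so c = √53.
e = c/a = √53/√17 = √901/17.

e = √901/17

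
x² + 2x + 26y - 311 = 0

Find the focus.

(-1, 11/2)

Only x is squared. Complete the square in x: (x + 1)² = -26(y - 12).
Vertex (-1, 12); 4p = -26 so p = -13/2. Opens down.
Focus is p units from the vertex along the axis: (h, k + p).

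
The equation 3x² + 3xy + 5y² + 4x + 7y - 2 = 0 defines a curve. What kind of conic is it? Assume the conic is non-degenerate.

ellipse

A = 3, B = 3, C = 5.
Discriminant B² − 4AC = 3² − 4·3·5 = -51.
B² − 4AC < 0 ⇒ ellipse.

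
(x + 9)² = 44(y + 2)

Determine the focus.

(-9, 9)

Vertex (-9, -2); 4p = 44 so p = 11. Opens up.
Focus is p units from the vertex along the axis: (h, k + p).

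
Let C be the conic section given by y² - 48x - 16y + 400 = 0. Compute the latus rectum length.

Only y is squared. Complete the square in y: (y - 8)² = 48(x - 7).
Vertex (7, 8); 4p = 48 so p = 12. Opens right.
Latus rectum length = |4p| = 48.

48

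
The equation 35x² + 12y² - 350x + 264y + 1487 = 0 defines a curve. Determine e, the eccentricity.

e = √805/35

Collect terms: 35(x² - 10x) + 12(y² + 22y) = -1487
35(x - 5)² + 12(y + 11)² = -1487 + 875 + 1452 = 840
Divide by 840: (x - 5)²/24 + (y + 11)²/70 = 1
Ellipse, center (5, -11), major axis vertical; a² = 70, b² = 24.
c² = a² - b² = 46, so c = √46.
e = c/a = √46/√70 = √805/35.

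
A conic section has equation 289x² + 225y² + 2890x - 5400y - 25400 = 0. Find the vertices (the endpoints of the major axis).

Group the x- and y-terms: 289(x² + 10x) + 225(y² - 24y) = 25400
289(x + 5)² + 225(y - 12)² = 25400 + 7225 + 32400 = 65025
Divide by 65025: (x + 5)²/225 + (y - 12)²/289 = 1
Ellipse, center (-5, 12), major axis vertical; a² = 289, b² = 225.
a = 17. Vertices at (h, k ± a).

(-5, -5) and (-5, 29)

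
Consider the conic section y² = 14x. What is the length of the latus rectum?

Vertex (0, 0); 4p = 14 so p = 7/2. Opens right.
Latus rectum length = |4p| = 14.

14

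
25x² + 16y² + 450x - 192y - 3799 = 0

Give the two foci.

Group the x- and y-terms: 25(x² + 18x) + 16(y² - 12y) = 3799
25(x + 9)² + 16(y - 6)² = 3799 + 2025 + 576 = 6400
Divide through by 6400 to get (x + 9)²/256 + (y - 6)²/400 = 1.
Ellipse, center (-9, 6), major axis vertical; a² = 400, b² = 256.
c² = a² - b² = 400 - 256 = 144, so c = 12.
Foci lie on the vertical axis through the center: (h, k ± c).

(-9, -6) and (-9, 18)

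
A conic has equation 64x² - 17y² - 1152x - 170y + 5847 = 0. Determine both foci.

64(x² - 18x) -17(y² + 10y) = -5847
64(x - 9)² -17(y + 5)² = -5847 + 5184 - 425 = -1088
Divide through by -1088 to get (y + 5)²/64 - (x - 9)²/17 = 1.
Hyperbola, center (9, -5), transverse axis vertical; a² = 64, b² = 17.
c² = a² + b² = 64 + 17 = 81, so c = 9.
Foci lie on the vertical axis through the center: (h, k ± c).

(9, -14) and (9, 4)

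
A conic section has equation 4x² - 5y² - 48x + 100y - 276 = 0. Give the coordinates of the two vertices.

(6, 6) and (6, 14)

Collect terms: 4(x² - 12x) -5(y² - 20y) = 276
4(x - 6)² -5(y - 10)² = 276 + 144 - 500 = -80
Dividing both sides by -80: (y - 10)²/16 - (x - 6)²/20 = 1
Hyperbola, center (6, 10), transverse axis vertical; a² = 16, b² = 20.
a = 4. Vertices at (h, k ± a).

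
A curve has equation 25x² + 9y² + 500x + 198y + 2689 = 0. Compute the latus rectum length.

36/5

Group the x- and y-terms: 25(x² + 20x) + 9(y² + 22y) = -2689
Completing the square gives 25(x + 10)² + 9(y + 11)² = -2689 + 2500 + 1089 = 900.
Divide through by 900 to get (x + 10)²/36 + (y + 11)²/100 = 1.
Ellipse, center (-10, -11), major axis vertical; a² = 100, b² = 36.
Latus rectum length = 2b²/a = 2·36/10 = 36/5.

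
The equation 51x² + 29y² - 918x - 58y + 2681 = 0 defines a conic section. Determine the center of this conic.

Collect terms: 51(x² - 18x) + 29(y² - 2y) = -2681
Completing the square gives 51(x - 9)² + 29(y - 1)² = -2681 + 4131 + 29 = 1479.
Divide by 1479: (x - 9)²/29 + (y - 1)²/51 = 1
Ellipse with center (9, 1).

(9, 1)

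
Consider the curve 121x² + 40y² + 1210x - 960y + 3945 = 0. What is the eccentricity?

Group: 121(x² + 10x) + 40(y² - 24y) = -3945
Complete the square: 121(x + 5)² + 40(y - 12)² = -3945 + 3025 + 5760 = 4840
Divide through by 4840 to get (x + 5)²/40 + (y - 12)²/121 = 1.
Ellipse, center (-5, 12), major axis vertical; a² = 121, b² = 40.
c² = a² - b² = 81, so c = 9.
e = c/a = 9/11.

e = 9/11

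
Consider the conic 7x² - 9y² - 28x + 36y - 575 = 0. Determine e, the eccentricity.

e = 4/3

7(x² - 4x) -9(y² - 4y) = 575
7(x - 2)² -9(y - 2)² = 575 + 28 - 36 = 567
Dividing both sides by 567: (x - 2)²/81 - (y - 2)²/63 = 1
Hyperbola, center (2, 2), transverse axis horizontal; a² = 81, b² = 63.
c² = a² + b² = 144, so c = 12.
e = c/a = 12/9 = 4/3.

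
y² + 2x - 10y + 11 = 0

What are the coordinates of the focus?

(13/2, 5)

Only y is squared. Complete the square in y: (y - 5)² = -2(x - 7).
Vertex (7, 5); 4p = -2 so p = -1/2. Opens left.
Focus is p units from the vertex along the axis: (h + p, k).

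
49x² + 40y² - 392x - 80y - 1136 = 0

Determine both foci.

(4, -2) and (4, 4)

Group the x- and y-terms: 49(x² - 8x) + 40(y² - 2y) = 1136
49(x - 4)² + 40(y - 1)² = 1136 + 784 + 40 = 1960
Divide through by 1960 to get (x - 4)²/40 + (y - 1)²/49 = 1.
Ellipse, center (4, 1), major axis vertical; a² = 49, b² = 40.
c² = a² - b² = 49 - 40 = 9, so c = 3.
Foci lie on the vertical axis through the center: (h, k ± c).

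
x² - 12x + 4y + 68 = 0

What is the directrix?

Only x is squared. Complete the square in x: (x - 6)² = -4(y + 8).
Vertex (6, -8); 4p = -4 so p = -1. Opens down.
Directrix is the horizontal line y = k − p = -8 − (-1) = -7.

y = -7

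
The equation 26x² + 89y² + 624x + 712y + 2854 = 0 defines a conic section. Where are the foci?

Rearranging, 26(x² + 24x) + 89(y² + 8y) = -2854.
Completing the square gives 26(x + 12)² + 89(y + 4)² = -2854 + 3744 + 1424 = 2314.
Divide through by 2314 to get (x + 12)²/89 + (y + 4)²/26 = 1.
Ellipse, center (-12, -4), major axis horizontal; a² = 89, b² = 26.
c² = a² - b² = 89 - 26 = 63, so c = 3√7.
Foci lie on the horizontal axis through the center: (h ± c, k).

(-12 - 3√7, -4) and (-12 + 3√7, -4)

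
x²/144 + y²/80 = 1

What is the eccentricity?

Center (0, 0). The larger denominator 144 sits under the x-term, so the major axis is horizontal; a² = 144, b² = 80.
c² = a² - b² = 64, so c = 8.
e = c/a = 8/12 = 2/3.

e = 2/3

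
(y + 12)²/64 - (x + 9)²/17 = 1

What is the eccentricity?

e = 9/8

Center (-9, -12). The positive term is the y-term, so the transverse axis is vertical; a² = 64, b² = 17.
c² = a² + b² = 81, so c = 9.
e = c/a = 9/8.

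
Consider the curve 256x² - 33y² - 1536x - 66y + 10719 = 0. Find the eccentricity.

e = 17/16

Group the x- and y-terms: 256(x² - 6x) -33(y² + 2y) = -10719
Complete the square in x and y: 256(x - 3)² -33(y + 1)² = -10719 + 2304 - 33 = -8448
Divide by -8448: (y + 1)²/256 - (x - 3)²/33 = 1
Hyperbola, center (3, -1), transverse axis vertical; a² = 256, b² = 33.
c² = a² + b² = 289, so c = 17.
e = c/a = 17/16.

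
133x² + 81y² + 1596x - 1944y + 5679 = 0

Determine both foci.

Group: 133(x² + 12x) + 81(y² - 24y) = -5679
Complete the square: 133(x + 6)² + 81(y - 12)² = -5679 + 4788 + 11664 = 10773
Divide by 10773: (x + 6)²/81 + (y - 12)²/133 = 1
Ellipse, center (-6, 12), major axis vertical; a² = 133, b² = 81.
c² = a² - b² = 133 - 81 = 52, so c = 2√13.
Foci lie on the vertical axis through the center: (h, k ± c).

(-6, 12 - 2√13) and (-6, 12 + 2√13)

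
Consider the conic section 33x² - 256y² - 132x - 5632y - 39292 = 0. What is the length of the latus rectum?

Rearranging, 33(x² - 4x) -256(y² + 22y) = 39292.
Complete the square in x and y: 33(x - 2)² -256(y + 11)² = 39292 + 132 - 30976 = 8448
Divide by 8448: (x - 2)²/256 - (y + 11)²/33 = 1
Hyperbola, center (2, -11), transverse axis horizontal; a² = 256, b² = 33.
Latus rectum length = 2b²/a = 2·33/16 = 33/8.

33/8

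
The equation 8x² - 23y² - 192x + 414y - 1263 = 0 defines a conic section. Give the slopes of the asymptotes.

2√46/23 and -2√46/23

Collect terms: 8(x² - 24x) -23(y² - 18y) = 1263
8(x - 12)² -23(y - 9)² = 1263 + 1152 - 1863 = 552
Divide by 552: (x - 12)²/69 - (y - 9)²/24 = 1
Hyperbola, center (12, 9), transverse axis horizontal; a² = 69, b² = 24.
For a horizontal hyperbola the asymptotes have slope ±b/a.
Here that is ±2√6/√69 = ±2√46/23.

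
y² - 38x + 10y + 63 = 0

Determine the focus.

(21/2, -5)

Only y is squared. Complete the square in y: (y + 5)² = 38(x - 1).
Vertex (1, -5); 4p = 38 so p = 19/2. Opens right.
Focus is p units from the vertex along the axis: (h + p, k).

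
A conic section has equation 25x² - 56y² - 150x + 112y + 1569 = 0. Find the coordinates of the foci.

Rearranging, 25(x² - 6x) -56(y² - 2y) = -1569.
Complete the square in x and y: 25(x - 3)² -56(y - 1)² = -1569 + 225 - 56 = -1400
Dividing both sides by -1400: (y - 1)²/25 - (x - 3)²/56 = 1
Hyperbola, center (3, 1), transverse axis vertical; a² = 25, b² = 56.
c² = a² + b² = 25 + 56 = 81, so c = 9.
Foci lie on the vertical axis through the center: (h, k ± c).

(3, -8) and (3, 10)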